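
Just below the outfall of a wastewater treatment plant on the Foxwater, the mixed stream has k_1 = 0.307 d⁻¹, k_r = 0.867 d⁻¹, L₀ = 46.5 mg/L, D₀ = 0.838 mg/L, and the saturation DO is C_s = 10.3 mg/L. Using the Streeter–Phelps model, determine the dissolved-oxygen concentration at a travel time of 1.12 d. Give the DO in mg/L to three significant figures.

DO ≈ 1.56 mg/L

k_1 L₀/(k_r−k_1) = 0.307×46.5/(0.867−0.307) = 14.28/0.5600 = 25.49 mg/L.
e^(−k_1 t) = e^(−0.307×1.120) = 0.7090; e^(−k_r t) = e^(−0.867×1.120) = 0.3787.
D = 25.49 × (0.7090 − 0.3787) + 0.838 × 0.3787 = 8.421 + 0.3173 = 8.739 mg/L.
DO = C_s − D = 10.3 − 8.739 = 1.561 mg/L.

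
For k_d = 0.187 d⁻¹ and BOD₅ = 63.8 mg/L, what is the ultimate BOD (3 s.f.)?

BOD₅ = L₀(1 − e^(−5k_d)) ⇒ L₀ = BOD₅ / (1 − e^(−5×0.187))
= 63.8 / (1 − 0.3926) = 63.8 / 0.6074 = 105.0 mg/L.

L₀ ≈ 105 mg/L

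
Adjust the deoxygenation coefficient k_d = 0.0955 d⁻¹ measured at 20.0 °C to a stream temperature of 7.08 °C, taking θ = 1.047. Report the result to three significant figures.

k_d ≈ 0.0528 d⁻¹

k_d(T₂) = k_d(T₁) · θ^(T₂−T₁) = 0.0955 × 1.047^(7.08−20.0)
= 0.0955 × 1.047^-12.9 = 0.0955 × 0.5524 = 0.05276 d⁻¹.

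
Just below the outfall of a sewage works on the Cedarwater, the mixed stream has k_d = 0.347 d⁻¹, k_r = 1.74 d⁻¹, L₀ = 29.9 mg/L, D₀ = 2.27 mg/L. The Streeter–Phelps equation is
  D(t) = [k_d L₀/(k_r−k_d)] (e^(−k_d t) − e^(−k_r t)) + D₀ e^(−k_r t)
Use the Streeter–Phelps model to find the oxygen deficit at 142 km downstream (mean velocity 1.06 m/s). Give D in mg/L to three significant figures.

D ≈ 4.00 mg/L

Travel time t = x/v = 142 km / (1.06 m/s) = 142000 m / 1.06 m/s = 134000 s = 1.550 d.
k_d L₀/(k_r−k_d) = 0.347×29.9/(1.74−0.347) = 10.38/1.393 = 7.448 mg/L.
e^(−k_d t) = e^(−0.347×1.550) = 0.5839; e^(−k_r t) = e^(−1.74×1.550) = 0.06735.
D = 7.448 × (0.5839 − 0.06735) + 2.27 × 0.06735 = 3.847 + 0.1529 = 4.000 mg/L.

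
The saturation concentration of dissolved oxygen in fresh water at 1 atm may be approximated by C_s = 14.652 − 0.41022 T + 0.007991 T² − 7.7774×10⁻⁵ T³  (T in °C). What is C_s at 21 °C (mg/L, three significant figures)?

C_s = 14.652 − 0.41022×21 + 0.007991×21² − 7.7774×10⁻⁵×21³ = 8.841 mg/L.

C_s ≈ 8.84 mg/L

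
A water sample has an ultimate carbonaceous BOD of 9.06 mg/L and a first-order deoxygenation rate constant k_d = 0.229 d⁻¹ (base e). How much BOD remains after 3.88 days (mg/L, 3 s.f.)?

L ≈ 3.73 mg/L

L_t = L₀ e^(−k_d t) = 9.06 × e^(−0.229×3.88) = 9.06 × 0.4113 = 3.726 mg/L.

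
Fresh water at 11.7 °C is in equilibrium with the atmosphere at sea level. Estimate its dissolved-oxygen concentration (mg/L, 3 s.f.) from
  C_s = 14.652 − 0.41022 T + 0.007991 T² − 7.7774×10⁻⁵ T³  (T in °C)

C_s ≈ 10.8 mg/L

C_s = 14.652 − 0.41022×11.7 + 0.007991×11.7² − 7.7774×10⁻⁵×11.7³ = 10.82 mg/L.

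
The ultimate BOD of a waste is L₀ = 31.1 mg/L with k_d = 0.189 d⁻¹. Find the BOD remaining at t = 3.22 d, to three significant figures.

L_t = L₀ e^(−k_d t) = 31.1 × e^(−0.189×3.22) = 31.1 × 0.5441 = 16.92 mg/L.

L ≈ 16.9 mg/L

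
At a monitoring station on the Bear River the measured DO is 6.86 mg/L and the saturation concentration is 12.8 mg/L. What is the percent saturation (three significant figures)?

53.6 % saturation

% saturation = C/C_s × 100 = 6.86/12.8 × 100 = 53.6 %.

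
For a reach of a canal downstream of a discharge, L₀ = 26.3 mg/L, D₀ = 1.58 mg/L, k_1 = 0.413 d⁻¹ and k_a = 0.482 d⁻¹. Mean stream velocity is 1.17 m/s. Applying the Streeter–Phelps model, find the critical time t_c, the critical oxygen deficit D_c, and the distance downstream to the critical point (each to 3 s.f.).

With k_a/k_1 = 1.167 and 1 − D₀(k_a−k_1)/(k_1 L₀) = 0.9900,
t_c = ln(1.167 × 0.9900) / (0.482 − 0.413) = ln(1.155) / 0.06900 = 0.1444/0.06900 = 2.093 d.
L(t_c) = L₀ e^(−k_1 t_c) = 26.3 × 0.4213 = 11.08 mg/L, and at the critical point k_a D_c = k_1 L, so D_c = (0.413/0.482) × 11.08 = 9.494 mg/L.
x_c = v t_c = 1.17 m/s × 2.093 d × 86400 s/d = 211600 m ≈ 212 km.

t_c ≈ 2.09 d; D_c ≈ 9.49 mg/L; x_c ≈ 212 km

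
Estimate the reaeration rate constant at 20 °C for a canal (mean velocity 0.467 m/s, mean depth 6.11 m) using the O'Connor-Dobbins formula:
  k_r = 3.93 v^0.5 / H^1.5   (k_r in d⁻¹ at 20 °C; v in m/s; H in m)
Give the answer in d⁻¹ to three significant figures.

k_r = 3.93 × 0.467^0.5 / 6.11^1.5 = 3.93 × 0.6834 / 15.10 = 0.1778 d⁻¹.

k_r ≈ 0.178 d⁻¹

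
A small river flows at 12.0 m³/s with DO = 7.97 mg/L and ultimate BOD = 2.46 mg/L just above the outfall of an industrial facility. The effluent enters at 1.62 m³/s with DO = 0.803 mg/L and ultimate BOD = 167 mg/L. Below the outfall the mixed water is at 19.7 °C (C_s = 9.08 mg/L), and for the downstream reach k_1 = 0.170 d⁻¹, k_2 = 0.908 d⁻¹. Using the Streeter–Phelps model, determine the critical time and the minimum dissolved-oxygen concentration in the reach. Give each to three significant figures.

t_c ≈ 1.61 d; minimum DO ≈ 5.94 mg/L

Mixed DO = (12.0×7.97 + 1.62×0.803)/(12.0+1.62) = 96.94/13.62 = 7.118 mg/L.
Mixed L₀ = (12.0×2.46 + 1.62×167)/(13.62) = 300.1/13.62 = 22.03 mg/L.
Initial deficit D₀ = C_s − DO₀ = 9.08 − 7.118 = 1.962 mg/L.
t_c = (1/0.7380) ln[(0.908/0.170)(1 − 1.962×0.7380/(0.170×22.03))] = 1.355 × ln(3.276) = 1.608 d.
D_c = (0.170/0.908) × 22.03 × e^(−0.170×1.608) = 0.1872 × 22.03 × 0.7608 = 3.138 mg/L.
Minimum DO = 9.08 − 3.138 = 5.942 mg/L.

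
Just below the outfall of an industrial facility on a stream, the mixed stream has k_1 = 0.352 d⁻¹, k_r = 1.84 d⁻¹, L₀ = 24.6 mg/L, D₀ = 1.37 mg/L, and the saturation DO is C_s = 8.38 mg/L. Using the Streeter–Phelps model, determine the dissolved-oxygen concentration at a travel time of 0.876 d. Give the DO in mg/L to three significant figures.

k_1 L₀/(k_r−k_1) = 0.352×24.6/(1.84−0.352) = 8.659/1.488 = 5.819 mg/L.
e^(−k_1 t) = e^(−0.352×0.8760) = 0.7347; e^(−k_r t) = e^(−1.84×0.8760) = 0.1995.
D = 5.819 × (0.7347 − 0.1995) + 1.37 × 0.1995 = 3.114 + 0.2733 = 3.387 mg/L.
DO = C_s − D = 8.38 − 3.387 = 4.993 mg/L.

DO ≈ 4.99 mg/L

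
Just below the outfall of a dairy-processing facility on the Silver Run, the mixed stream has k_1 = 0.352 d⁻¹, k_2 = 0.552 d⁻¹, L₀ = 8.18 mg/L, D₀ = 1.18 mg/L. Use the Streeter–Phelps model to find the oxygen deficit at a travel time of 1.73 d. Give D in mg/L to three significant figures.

k_1 L₀/(k_2−k_1) = 0.352×8.18/(0.552−0.352) = 2.879/0.2000 = 14.40 mg/L.
e^(−k_1 t) = e^(−0.352×1.730) = 0.5439; e^(−k_2 t) = e^(−0.552×1.730) = 0.3848.
D = 14.40 × (0.5439 − 0.3848) + 1.18 × 0.3848 = 2.290 + 0.4541 = 2.744 mg/L.

D ≈ 2.74 mg/L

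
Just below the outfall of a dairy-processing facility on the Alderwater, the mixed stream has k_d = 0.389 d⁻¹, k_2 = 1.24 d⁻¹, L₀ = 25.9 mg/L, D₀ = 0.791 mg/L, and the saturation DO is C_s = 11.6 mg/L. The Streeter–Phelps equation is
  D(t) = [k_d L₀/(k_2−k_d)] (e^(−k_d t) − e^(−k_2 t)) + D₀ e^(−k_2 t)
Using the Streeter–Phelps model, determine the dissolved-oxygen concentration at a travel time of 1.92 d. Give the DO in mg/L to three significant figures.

DO ≈ 7.01 mg/L

k_d L₀/(k_2−k_d) = 0.389×25.9/(1.24−0.389) = 10.08/0.8510 = 11.84 mg/L.
e^(−k_d t) = e^(−0.389×1.920) = 0.4738; e^(−k_2 t) = e^(−1.24×1.920) = 0.09248.
D = 11.84 × (0.4738 − 0.09248) + 0.791 × 0.09248 = 4.515 + 0.07315 = 4.588 mg/L.
DO = C_s − D = 11.6 − 4.588 = 7.012 mg/L.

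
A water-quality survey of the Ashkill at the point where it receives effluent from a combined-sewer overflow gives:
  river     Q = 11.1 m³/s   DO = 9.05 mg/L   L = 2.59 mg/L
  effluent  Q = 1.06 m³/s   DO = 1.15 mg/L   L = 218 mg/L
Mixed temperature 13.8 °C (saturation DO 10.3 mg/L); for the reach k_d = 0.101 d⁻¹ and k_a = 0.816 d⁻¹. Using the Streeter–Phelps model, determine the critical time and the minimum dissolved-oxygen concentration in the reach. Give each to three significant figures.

t_c ≈ 1.48 d; minimum DO ≈ 8.02 mg/L

Mixed DO = (11.1×9.05 + 1.06×1.15)/(11.1+1.06) = 101.7/12.16 = 8.361 mg/L.
Mixed L₀ = (11.1×2.59 + 1.06×218)/(12.16) = 259.8/12.16 = 21.37 mg/L.
Initial deficit D₀ = C_s − DO₀ = 10.3 − 8.361 = 1.939 mg/L.
t_c = (1/0.7150) ln[(0.816/0.101)(1 − 1.939×0.7150/(0.101×21.37))] = 1.399 × ln(2.890) = 1.484 d.
D_c = (0.101/0.816) × 21.37 × e^(−0.101×1.484) = 0.1238 × 21.37 × 0.8608 = 2.277 mg/L.
Minimum DO = 10.3 − 2.277 = 8.023 mg/L.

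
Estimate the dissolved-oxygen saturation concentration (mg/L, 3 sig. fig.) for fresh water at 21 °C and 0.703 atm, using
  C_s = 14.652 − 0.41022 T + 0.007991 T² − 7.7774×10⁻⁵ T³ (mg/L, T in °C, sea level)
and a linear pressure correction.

C_s ≈ 6.22 mg/L

At sea level: C_s = 14.652 − 0.41022×21 + 0.007991×21² − 7.7774×10⁻⁵×21³ = 8.841 mg/L.
Pressure correction: C_s' = 8.841 × 0.703 = 6.215 mg/L.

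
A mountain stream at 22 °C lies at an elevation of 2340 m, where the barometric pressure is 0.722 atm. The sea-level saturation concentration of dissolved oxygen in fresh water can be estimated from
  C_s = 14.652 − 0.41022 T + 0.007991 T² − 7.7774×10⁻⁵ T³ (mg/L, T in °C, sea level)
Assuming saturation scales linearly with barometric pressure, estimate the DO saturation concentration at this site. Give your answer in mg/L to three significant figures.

C_s ≈ 6.26 mg/L

At sea level: C_s = 14.652 − 0.41022×22 + 0.007991×22² − 7.7774×10⁻⁵×22³ = 8.667 mg/L.
Pressure correction: C_s' = 8.667 × 0.722 = 6.257 mg/L.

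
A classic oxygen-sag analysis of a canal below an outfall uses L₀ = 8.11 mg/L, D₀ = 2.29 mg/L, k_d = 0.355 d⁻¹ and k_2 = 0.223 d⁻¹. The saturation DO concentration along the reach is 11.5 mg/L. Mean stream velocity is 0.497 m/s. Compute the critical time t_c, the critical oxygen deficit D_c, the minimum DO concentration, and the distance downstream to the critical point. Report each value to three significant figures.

t_c ≈ 2.77 d; D_c ≈ 4.84 mg/L; min DO ≈ 6.66 mg/L; x_c ≈ 119 km

t_c = [1/(k_2−k_d)] ln[(k_2/k_d)(1 − D₀(k_2−k_d)/(k_d L₀))]
= [1/(0.223−0.355)] ln[(0.223/0.355)(1 − 2.29×-0.1320/(0.355×8.11))]
= (1/-0.1320) ln[0.6282 × 1.105] = -7.576 × ln(0.6941) = -7.576 × -0.3651 = 2.766 d.
D_c = (k_d/k_2) L₀ e^(−k_d t_c) = (0.355/0.223) × 8.11 × e^(−0.355×2.766) = 1.592 × 8.11 × 0.3746 = 4.836 mg/L.
Minimum DO = C_s − D_c = 11.5 − 4.836 = 6.664 mg/L.
x_c = v t_c = 0.497 m/s × 2.766 d × 86400 s/d = 118800 m ≈ 119 km.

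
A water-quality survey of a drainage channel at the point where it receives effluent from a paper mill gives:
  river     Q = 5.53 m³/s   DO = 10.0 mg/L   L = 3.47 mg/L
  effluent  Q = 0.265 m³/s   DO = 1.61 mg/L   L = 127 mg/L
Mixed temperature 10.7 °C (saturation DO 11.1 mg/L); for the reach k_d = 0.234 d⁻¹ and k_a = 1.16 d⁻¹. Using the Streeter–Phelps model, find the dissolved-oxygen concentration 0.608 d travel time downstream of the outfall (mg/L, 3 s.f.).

DO ≈ 9.51 mg/L

Mixed DO = (5.53×10.0 + 0.265×1.61)/(5.53+0.265) = 55.73/5.795 = 9.616 mg/L.
Mixed L₀ = (5.53×3.47 + 0.265×127)/(5.795) = 52.84/5.795 = 9.119 mg/L.
Initial deficit D₀ = C_s − DO₀ = 11.1 − 9.616 = 1.484 mg/L.
D(0.608) = [0.234×9.119/(1.16−0.234)](e^(−0.234×0.608) − e^(−1.16×0.608)) + 1.484 e^(−1.16×0.608)
= 2.304 × (0.8674 − 0.4940) + 1.484 × 0.4940 = 1.593 mg/L.
DO = 11.1 − 1.593 = 9.507 mg/L.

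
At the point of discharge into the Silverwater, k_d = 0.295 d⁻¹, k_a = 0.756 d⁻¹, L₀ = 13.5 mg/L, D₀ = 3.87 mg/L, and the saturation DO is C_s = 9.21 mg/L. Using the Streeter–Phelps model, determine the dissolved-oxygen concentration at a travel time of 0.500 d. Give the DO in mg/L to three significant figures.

DO ≈ 5.02 mg/L

k_d L₀/(k_a−k_d) = 0.295×13.5/(0.756−0.295) = 3.982/0.4610 = 8.639 mg/L.
e^(−k_d t) = e^(−0.295×0.5000) = 0.8629; e^(−k_a t) = e^(−0.756×0.5000) = 0.6852.
D = 8.639 × (0.8629 − 0.6852) + 3.87 × 0.6852 = 1.535 + 2.652 = 4.186 mg/L.
DO = C_s − D = 9.21 − 4.186 = 5.024 mg/L.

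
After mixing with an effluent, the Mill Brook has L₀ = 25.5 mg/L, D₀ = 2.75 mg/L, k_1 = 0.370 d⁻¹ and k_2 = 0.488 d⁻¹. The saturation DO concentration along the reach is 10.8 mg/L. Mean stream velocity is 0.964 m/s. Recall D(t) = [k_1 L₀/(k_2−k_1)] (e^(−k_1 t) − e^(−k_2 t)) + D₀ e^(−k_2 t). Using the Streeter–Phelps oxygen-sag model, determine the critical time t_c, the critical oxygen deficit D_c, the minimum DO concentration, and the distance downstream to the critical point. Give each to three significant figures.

t_c = [1/(k_2−k_1)] ln[(k_2/k_1)(1 − D₀(k_2−k_1)/(k_1 L₀))]
= [1/(0.488−0.370)] ln[(0.488/0.370)(1 − 2.75×0.1180/(0.370×25.5))]
= (1/0.1180) ln[1.319 × 0.9656] = 8.475 × ln(1.274) = 8.475 × 0.2418 = 2.049 d.
L(t_c) = L₀ e^(−k_1 t_c) = 25.5 × 0.4685 = 11.95 mg/L, and at the critical point k_2 D_c = k_1 L, so D_c = (0.370/0.488) × 11.95 = 9.058 mg/L.
Minimum DO = C_s − D_c = 10.8 − 9.058 = 1.742 mg/L.
x_c = v t_c = 0.964 m/s × 2.049 d × 86400 s/d = 170700 m ≈ 171 km.

t_c ≈ 2.05 d; D_c ≈ 9.06 mg/L; min DO ≈ 1.74 mg/L; x_c ≈ 171 km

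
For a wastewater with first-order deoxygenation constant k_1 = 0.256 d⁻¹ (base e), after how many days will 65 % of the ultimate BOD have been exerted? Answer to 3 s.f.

y/L₀ = 1 − e^(−k_1 t) = 0.65 ⇒ e^(−k_1 t) = 0.350
t = −ln(0.350) / 0.256 = 1.050 / 0.256 = 4.101 d.

t ≈ 4.10 d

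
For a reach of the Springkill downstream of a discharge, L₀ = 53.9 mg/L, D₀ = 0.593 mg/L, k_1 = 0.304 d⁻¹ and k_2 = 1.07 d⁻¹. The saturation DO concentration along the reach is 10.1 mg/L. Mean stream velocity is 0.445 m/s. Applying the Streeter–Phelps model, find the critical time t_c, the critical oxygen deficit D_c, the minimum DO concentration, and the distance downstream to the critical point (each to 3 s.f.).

t_c ≈ 1.61 d; D_c ≈ 9.40 mg/L; min DO ≈ 0.702 mg/L; x_c ≈ 61.8 km

With k_2/k_1 = 3.520 and 1 − D₀(k_2−k_1)/(k_1 L₀) = 0.9723,
t_c = ln(3.520 × 0.9723) / (1.07 − 0.304) = ln(3.422) / 0.7660 = 1.230/0.7660 = 1.606 d.
L(t_c) = L₀ e^(−k_1 t_c) = 53.9 × 0.6137 = 33.08 mg/L, and at the critical point k_2 D_c = k_1 L, so D_c = (0.304/1.07) × 33.08 = 9.398 mg/L.
Minimum DO = C_s − D_c = 10.1 − 9.398 = 0.7021 mg/L.
x_c = v t_c = 0.445 m/s × 1.606 d × 86400 s/d = 61750 m ≈ 61.8 km.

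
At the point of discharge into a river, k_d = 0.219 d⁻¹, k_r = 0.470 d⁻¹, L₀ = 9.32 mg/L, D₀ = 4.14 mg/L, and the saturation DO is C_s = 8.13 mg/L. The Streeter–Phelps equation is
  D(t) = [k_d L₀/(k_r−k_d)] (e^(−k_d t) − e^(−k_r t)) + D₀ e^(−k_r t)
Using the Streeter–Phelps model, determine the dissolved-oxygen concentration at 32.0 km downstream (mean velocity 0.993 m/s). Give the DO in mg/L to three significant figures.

Travel time t = x/v = 32.0 km / (0.993 m/s) = 32000 m / 0.993 m/s = 32230 s = 0.3730 d.
k_d L₀/(k_r−k_d) = 0.219×9.32/(0.470−0.219) = 2.041/0.2510 = 8.132 mg/L.
e^(−k_d t) = e^(−0.219×0.3730) = 0.9216; e^(−k_r t) = e^(−0.470×0.3730) = 0.8392.
D = 8.132 × (0.9216 − 0.8392) + 4.14 × 0.8392 = 0.6697 + 3.474 = 4.144 mg/L.
DO = C_s − D = 8.13 − 4.144 = 3.986 mg/L.

DO ≈ 3.99 mg/L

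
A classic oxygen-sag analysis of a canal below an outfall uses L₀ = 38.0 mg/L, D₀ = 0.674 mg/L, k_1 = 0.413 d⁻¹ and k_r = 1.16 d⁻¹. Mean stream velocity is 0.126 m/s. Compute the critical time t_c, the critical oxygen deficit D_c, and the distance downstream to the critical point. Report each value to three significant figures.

t_c ≈ 1.34 d; D_c ≈ 7.78 mg/L; x_c ≈ 14.6 km

t_c = [1/(k_r−k_1)] ln[(k_r/k_1)(1 − D₀(k_r−k_1)/(k_1 L₀))]
= [1/(1.16−0.413)] ln[(1.16/0.413)(1 − 0.674×0.7470/(0.413×38.0))]
= (1/0.7470) ln[2.809 × 0.9679] = 1.339 × ln(2.719) = 1.339 × 1.000 = 1.339 d.
D_c = (k_1/k_r) L₀ e^(−k_1 t_c) = (0.413/1.16) × 38.0 × e^(−0.413×1.339) = 0.3560 × 38.0 × 0.5753 = 7.783 mg/L.
x_c = v t_c = 0.126 m/s × 1.339 d × 86400 s/d = 14580 m ≈ 14.6 km.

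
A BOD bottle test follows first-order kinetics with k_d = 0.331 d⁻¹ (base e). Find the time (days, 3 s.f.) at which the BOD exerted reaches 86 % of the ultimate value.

y/L₀ = 1 − e^(−k_d t) = 0.86 ⇒ e^(−k_d t) = 0.140
t = −ln(0.140) / 0.331 = 1.966 / 0.331 = 5.940 d.

t ≈ 5.94 d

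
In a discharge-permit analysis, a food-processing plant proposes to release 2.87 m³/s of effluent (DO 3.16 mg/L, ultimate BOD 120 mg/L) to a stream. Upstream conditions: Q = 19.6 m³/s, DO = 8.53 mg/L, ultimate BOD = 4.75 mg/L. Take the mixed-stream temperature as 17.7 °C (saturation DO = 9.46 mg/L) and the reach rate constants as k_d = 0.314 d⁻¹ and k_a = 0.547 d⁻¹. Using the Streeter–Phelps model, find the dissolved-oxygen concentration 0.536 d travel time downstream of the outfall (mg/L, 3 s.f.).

DO ≈ 5.65 mg/L

Mixed DO = (19.6×8.53 + 2.87×3.16)/(19.6+2.87) = 176.3/22.47 = 7.844 mg/L.
Mixed L₀ = (19.6×4.75 + 2.87×120)/(22.47) = 437.5/22.47 = 19.47 mg/L.
Initial deficit D₀ = C_s − DO₀ = 9.46 − 7.844 = 1.616 mg/L.
D(0.536) = [0.314×19.47/(0.547−0.314)](e^(−0.314×0.536) − e^(−0.547×0.536)) + 1.616 e^(−0.547×0.536)
= 26.24 × (0.8451 − 0.7459) + 1.616 × 0.7459 = 3.809 mg/L.
DO = 9.46 − 3.809 = 5.651 mg/L.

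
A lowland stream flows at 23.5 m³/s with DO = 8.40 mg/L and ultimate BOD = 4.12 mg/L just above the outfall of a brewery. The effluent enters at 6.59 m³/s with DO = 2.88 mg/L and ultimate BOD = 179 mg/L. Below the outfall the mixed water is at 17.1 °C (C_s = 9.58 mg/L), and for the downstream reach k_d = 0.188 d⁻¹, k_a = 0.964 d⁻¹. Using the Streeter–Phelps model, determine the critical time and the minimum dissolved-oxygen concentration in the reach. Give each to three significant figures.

t_c ≈ 1.77 d; minimum DO ≈ 3.64 mg/L

Mixed DO = (23.5×8.40 + 6.59×2.88)/(23.5+6.59) = 216.4/30.09 = 7.191 mg/L.
Mixed L₀ = (23.5×4.12 + 6.59×179)/(30.09) = 1276/30.09 = 42.42 mg/L.
Initial deficit D₀ = C_s − DO₀ = 9.58 − 7.191 = 2.389 mg/L.
t_c = (1/0.7760) ln[(0.964/0.188)(1 − 2.389×0.7760/(0.188×42.42))] = 1.289 × ln(3.936) = 1.766 d.
D_c = (0.188/0.964) × 42.42 × e^(−0.188×1.766) = 0.1950 × 42.42 × 0.7175 = 5.936 mg/L.
Minimum DO = 9.58 − 5.936 = 3.644 mg/L.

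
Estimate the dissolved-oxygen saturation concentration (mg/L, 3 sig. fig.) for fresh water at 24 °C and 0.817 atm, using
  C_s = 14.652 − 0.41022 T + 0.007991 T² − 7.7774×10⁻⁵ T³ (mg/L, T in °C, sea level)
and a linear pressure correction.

At sea level: C_s = 14.652 − 0.41022×24 + 0.007991×24² − 7.7774×10⁻⁵×24³ = 8.334 mg/L.
Pressure correction: C_s' = 8.334 × 0.817 = 6.809 mg/L.

C_s ≈ 6.81 mg/L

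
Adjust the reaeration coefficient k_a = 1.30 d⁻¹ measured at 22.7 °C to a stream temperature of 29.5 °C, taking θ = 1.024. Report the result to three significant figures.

k_a(T₂) = k_a(T₁) · θ^(T₂−T₁) = 1.30 × 1.024^(29.5−22.7)
= 1.30 × 1.024^6.80 = 1.30 × 1.175 = 1.528 d⁻¹.

k_a ≈ 1.53 d⁻¹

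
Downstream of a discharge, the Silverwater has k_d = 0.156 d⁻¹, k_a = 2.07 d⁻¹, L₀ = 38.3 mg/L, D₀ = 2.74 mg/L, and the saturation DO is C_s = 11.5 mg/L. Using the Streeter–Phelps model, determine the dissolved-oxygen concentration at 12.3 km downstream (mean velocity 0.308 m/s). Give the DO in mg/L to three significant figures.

Travel time t = x/v = 12.3 km / (0.308 m/s) = 12300 m / 0.308 m/s = 39940 s = 0.4622 d.
k_d L₀/(k_a−k_d) = 0.156×38.3/(2.07−0.156) = 5.975/1.914 = 3.122 mg/L.
e^(−k_d t) = e^(−0.156×0.4622) = 0.9304; e^(−k_a t) = e^(−2.07×0.4622) = 0.3841.
D = 3.122 × (0.9304 − 0.3841) + 2.74 × 0.3841 = 1.705 + 1.053 = 2.758 mg/L.
DO = C_s − D = 11.5 − 2.758 = 8.742 mg/L.

DO ≈ 8.74 mg/L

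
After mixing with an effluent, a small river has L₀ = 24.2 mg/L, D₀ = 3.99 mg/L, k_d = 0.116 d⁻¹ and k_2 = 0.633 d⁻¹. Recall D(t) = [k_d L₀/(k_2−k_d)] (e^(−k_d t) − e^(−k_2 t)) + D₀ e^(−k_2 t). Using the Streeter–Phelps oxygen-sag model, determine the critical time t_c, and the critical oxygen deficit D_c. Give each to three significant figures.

t_c ≈ 0.715 d; D_c ≈ 4.08 mg/L

t_c = [1/(k_2−k_d)] ln[(k_2/k_d)(1 − D₀(k_2−k_d)/(k_d L₀))]
= [1/(0.633−0.116)] ln[(0.633/0.116)(1 − 3.99×0.5170/(0.116×24.2))]
= (1/0.5170) ln[5.457 × 0.2652] = 1.934 × ln(1.447) = 1.934 × 0.3695 = 0.7147 d.
D_c = (k_d/k_2) L₀ e^(−k_d t_c) = (0.116/0.633) × 24.2 × e^(−0.116×0.7147) = 0.1833 × 24.2 × 0.9204 = 4.082 mg/L.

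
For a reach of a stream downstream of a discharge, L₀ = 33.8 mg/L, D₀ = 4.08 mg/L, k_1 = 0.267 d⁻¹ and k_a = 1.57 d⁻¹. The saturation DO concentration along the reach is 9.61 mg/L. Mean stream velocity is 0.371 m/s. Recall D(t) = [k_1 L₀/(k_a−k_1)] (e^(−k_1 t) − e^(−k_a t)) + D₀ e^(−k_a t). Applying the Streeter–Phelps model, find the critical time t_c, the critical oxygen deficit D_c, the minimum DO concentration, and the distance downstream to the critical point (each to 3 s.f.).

t_c ≈ 0.677 d; D_c ≈ 4.80 mg/L; min DO ≈ 4.81 mg/L; x_c ≈ 21.7 km

At the critical point dD/dt = 0, so k_1 L₀ e^(−k_1 t) = k_a D. Substituting D(t) from the Streeter–Phelps equation and solving for t gives
t_c = ln[(k_a/k_1)(1 − D₀(k_a−k_1)/(k_1 L₀))] / (k_a−k_1).
Here k_a−k_1 = 1.303 d⁻¹ and 1 − D₀(k_a−k_1)/(k_1 L₀) = 1 − 4.08×1.303/(0.267×33.8) = 0.4109, so
t_c = ln(5.880 × 0.4109) / 1.303 = 0.8822 / 1.303 = 0.6771 d.
D_c = (k_1/k_a) L₀ e^(−k_1 t_c) = (0.267/1.57) × 33.8 × e^(−0.267×0.6771) = 0.1701 × 33.8 × 0.8346 = 4.798 mg/L.
Minimum DO = C_s − D_c = 9.61 − 4.798 = 4.812 mg/L.
x_c = v t_c = 0.371 m/s × 0.6771 d × 86400 s/d = 21700 m ≈ 21.7 km.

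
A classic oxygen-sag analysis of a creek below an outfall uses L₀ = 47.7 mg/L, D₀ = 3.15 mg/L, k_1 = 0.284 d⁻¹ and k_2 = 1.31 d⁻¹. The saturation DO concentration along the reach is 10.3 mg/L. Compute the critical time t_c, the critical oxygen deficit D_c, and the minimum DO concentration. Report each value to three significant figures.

t_c ≈ 1.22 d; D_c ≈ 7.30 mg/L; min DO ≈ 3.00 mg/L

With k_2/k_1 = 4.613 and 1 − D₀(k_2−k_1)/(k_1 L₀) = 0.7614,
t_c = ln(4.613 × 0.7614) / (1.31 − 0.284) = ln(3.512) / 1.026 = 1.256/1.026 = 1.224 d.
L(t_c) = L₀ e^(−k_1 t_c) = 47.7 × 0.7063 = 33.69 mg/L, and at the critical point k_2 D_c = k_1 L, so D_c = (0.284/1.31) × 33.69 = 7.304 mg/L.
Minimum DO = C_s − D_c = 10.3 − 7.304 = 2.996 mg/L.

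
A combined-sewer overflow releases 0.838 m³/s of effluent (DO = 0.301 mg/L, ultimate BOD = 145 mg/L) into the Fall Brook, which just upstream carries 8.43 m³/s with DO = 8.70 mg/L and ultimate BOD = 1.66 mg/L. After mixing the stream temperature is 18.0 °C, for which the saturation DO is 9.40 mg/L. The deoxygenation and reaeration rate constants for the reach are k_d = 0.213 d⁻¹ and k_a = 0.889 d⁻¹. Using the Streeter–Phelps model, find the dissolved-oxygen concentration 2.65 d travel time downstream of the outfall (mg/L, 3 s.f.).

DO ≈ 7.08 mg/L

Mixed DO = (8.43×8.70 + 0.838×0.301)/(8.43+0.838) = 73.59/9.268 = 7.941 mg/L.
Mixed L₀ = (8.43×1.66 + 0.838×145)/(9.268) = 135.5/9.268 = 14.62 mg/L.
Initial deficit D₀ = C_s − DO₀ = 9.40 − 7.941 = 1.459 mg/L.
D(2.65) = [0.213×14.62/(0.889−0.213)](e^(−0.213×2.65) − e^(−0.889×2.65)) + 1.459 e^(−0.889×2.65)
= 4.607 × (0.5687 − 0.09481) + 1.459 × 0.09481 = 2.321 mg/L.
DO = 9.40 − 2.321 = 7.079 mg/L.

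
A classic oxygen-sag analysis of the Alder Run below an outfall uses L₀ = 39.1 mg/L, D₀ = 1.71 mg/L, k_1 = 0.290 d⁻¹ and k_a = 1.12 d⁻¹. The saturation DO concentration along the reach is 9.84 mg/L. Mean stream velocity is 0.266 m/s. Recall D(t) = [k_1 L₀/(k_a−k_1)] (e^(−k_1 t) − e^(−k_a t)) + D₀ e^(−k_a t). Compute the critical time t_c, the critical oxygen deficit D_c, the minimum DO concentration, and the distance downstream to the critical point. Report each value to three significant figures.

t_c ≈ 1.47 d; D_c ≈ 6.62 mg/L; min DO ≈ 3.22 mg/L; x_c ≈ 33.7 km

At the critical point dD/dt = 0, so k_1 L₀ e^(−k_1 t) = k_a D. Substituting D(t) from the Streeter–Phelps equation and solving for t gives
t_c = ln[(k_a/k_1)(1 − D₀(k_a−k_1)/(k_1 L₀))] / (k_a−k_1).
Here k_a−k_1 = 0.8300 d⁻¹ and 1 − D₀(k_a−k_1)/(k_1 L₀) = 1 − 1.71×0.8300/(0.290×39.1) = 0.8748, so
t_c = ln(3.862 × 0.8748) / 0.8300 = 1.217 / 0.8300 = 1.467 d.
L(t_c) = L₀ e^(−k_1 t_c) = 39.1 × 0.6535 = 25.55 mg/L, and at the critical point k_a D_c = k_1 L, so D_c = (0.290/1.12) × 25.55 = 6.616 mg/L.
Minimum DO = C_s − D_c = 9.84 − 6.616 = 3.224 mg/L.
x_c = v t_c = 0.266 m/s × 1.467 d × 86400 s/d = 33710 m ≈ 33.7 km.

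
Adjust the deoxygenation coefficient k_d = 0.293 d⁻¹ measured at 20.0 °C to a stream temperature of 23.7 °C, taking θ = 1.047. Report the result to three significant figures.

k_d ≈ 0.347 d⁻¹

k_d(T₂) = k_d(T₁) · θ^(T₂−T₁) = 0.293 × 1.047^(23.7−20.0)
= 0.293 × 1.047^3.70 = 0.293 × 1.185 = 0.3473 d⁻¹.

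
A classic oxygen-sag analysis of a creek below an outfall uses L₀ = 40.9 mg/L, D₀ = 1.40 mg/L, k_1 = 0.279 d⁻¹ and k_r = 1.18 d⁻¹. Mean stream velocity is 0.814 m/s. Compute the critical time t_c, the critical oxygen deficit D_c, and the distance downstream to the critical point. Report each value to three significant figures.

t_c ≈ 1.47 d; D_c ≈ 6.42 mg/L; x_c ≈ 103 km

With k_r/k_1 = 4.229 and 1 − D₀(k_r−k_1)/(k_1 L₀) = 0.8895,
t_c = ln(4.229 × 0.8895) / (1.18 − 0.279) = ln(3.762) / 0.9010 = 1.325/0.9010 = 1.470 d.
D_c = (k_1/k_r) L₀ e^(−k_1 t_c) = (0.279/1.18) × 40.9 × e^(−0.279×1.470) = 0.2364 × 40.9 × 0.6635 = 6.416 mg/L.
x_c = v t_c = 0.814 m/s × 1.470 d × 86400 s/d = 103400 m ≈ 103 km.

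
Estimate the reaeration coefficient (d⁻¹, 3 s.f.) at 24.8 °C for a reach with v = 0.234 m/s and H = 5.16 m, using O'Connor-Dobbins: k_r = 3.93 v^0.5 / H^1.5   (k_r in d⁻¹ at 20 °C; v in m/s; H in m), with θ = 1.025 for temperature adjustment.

k_r(20) = 3.93 × 0.234^0.5 / 5.16^1.5 = 3.93 × 0.4837 / 11.72 = 0.1622 d⁻¹.
k_r(24.8) = 0.1622 × 1.025^(24.8−20) = 0.1622 × 1.126 = 0.1826 d⁻¹.

k_r ≈ 0.183 d⁻¹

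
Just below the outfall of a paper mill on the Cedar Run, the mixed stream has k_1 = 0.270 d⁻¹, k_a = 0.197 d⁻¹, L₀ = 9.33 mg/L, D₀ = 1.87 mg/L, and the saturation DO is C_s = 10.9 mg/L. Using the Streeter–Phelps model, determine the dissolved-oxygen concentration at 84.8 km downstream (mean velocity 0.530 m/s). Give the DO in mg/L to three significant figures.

DO ≈ 6.57 mg/L

Travel time t = x/v = 84.8 km / (0.530 m/s) = 84800 m / 0.530 m/s = 160000 s = 1.852 d.
k_1 L₀/(k_a−k_1) = 0.270×9.33/(0.197−0.270) = 2.519/-0.07300 = -34.51 mg/L.
e^(−k_1 t) = e^(−0.270×1.852) = 0.6065; e^(−k_a t) = e^(−0.197×1.852) = 0.6943.
D = -34.51 × (0.6065 − 0.6943) + 1.87 × 0.6943 = 3.030 + 1.298 = 4.328 mg/L.
DO = C_s − D = 10.9 − 4.328 = 6.572 mg/L.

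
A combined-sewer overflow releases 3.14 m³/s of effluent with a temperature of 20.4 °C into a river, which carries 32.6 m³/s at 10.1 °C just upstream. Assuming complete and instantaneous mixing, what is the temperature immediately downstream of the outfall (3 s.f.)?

11.0 °C

Flow-weighted mixing: C = (Q_r C_r + Q_w C_w)/(Q_r + Q_w)
= (32.6×10.1 + 3.14×20.4)/(32.6 + 3.14) = 393.3/35.74 = 11.00 °C.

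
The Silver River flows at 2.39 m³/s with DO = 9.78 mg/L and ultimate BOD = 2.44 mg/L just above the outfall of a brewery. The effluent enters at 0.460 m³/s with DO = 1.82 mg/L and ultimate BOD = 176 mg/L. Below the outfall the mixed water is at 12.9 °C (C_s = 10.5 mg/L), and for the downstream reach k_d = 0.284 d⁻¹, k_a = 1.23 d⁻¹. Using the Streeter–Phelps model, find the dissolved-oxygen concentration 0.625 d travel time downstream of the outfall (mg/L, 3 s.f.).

DO ≈ 6.15 mg/L

Mixed DO = (2.39×9.78 + 0.460×1.82)/(2.39+0.460) = 24.21/2.850 = 8.495 mg/L.
Mixed L₀ = (2.39×2.44 + 0.460×176)/(2.850) = 86.79/2.850 = 30.45 mg/L.
Initial deficit D₀ = C_s − DO₀ = 10.5 − 8.495 = 2.005 mg/L.
D(0.625) = [0.284×30.45/(1.23−0.284)](e^(−0.284×0.625) − e^(−1.23×0.625)) + 2.005 e^(−1.23×0.625)
= 9.142 × (0.8374 − 0.4636) + 2.005 × 0.4636 = 4.347 mg/L.
DO = 10.5 − 4.347 = 6.153 mg/L.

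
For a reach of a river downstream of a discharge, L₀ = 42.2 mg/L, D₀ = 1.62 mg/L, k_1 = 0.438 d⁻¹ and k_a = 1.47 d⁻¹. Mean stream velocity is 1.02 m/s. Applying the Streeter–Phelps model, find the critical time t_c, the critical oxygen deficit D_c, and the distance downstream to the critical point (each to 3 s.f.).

t_c ≈ 1.08 d; D_c ≈ 7.83 mg/L; x_c ≈ 95.3 km

t_c = [1/(k_a−k_1)] ln[(k_a/k_1)(1 − D₀(k_a−k_1)/(k_1 L₀))]
= [1/(1.47−0.438)] ln[(1.47/0.438)(1 − 1.62×1.032/(0.438×42.2))]
= (1/1.032) ln[3.356 × 0.9096] = 0.9690 × ln(3.053) = 0.9690 × 1.116 = 1.081 d.
L(t_c) = L₀ e^(−k_1 t_c) = 42.2 × 0.6227 = 26.28 mg/L, and at the critical point k_a D_c = k_1 L, so D_c = (0.438/1.47) × 26.28 = 7.830 mg/L.
x_c = v t_c = 1.02 m/s × 1.081 d × 86400 s/d = 95300 m ≈ 95.3 km.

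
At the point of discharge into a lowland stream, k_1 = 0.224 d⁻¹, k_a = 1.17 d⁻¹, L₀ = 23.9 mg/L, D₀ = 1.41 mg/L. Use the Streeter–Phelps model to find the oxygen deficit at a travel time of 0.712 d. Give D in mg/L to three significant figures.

k_1 L₀/(k_a−k_1) = 0.224×23.9/(1.17−0.224) = 5.354/0.9460 = 5.659 mg/L.
e^(−k_1 t) = e^(−0.224×0.7120) = 0.8526; e^(−k_a t) = e^(−1.17×0.7120) = 0.4347.
D = 5.659 × (0.8526 − 0.4347) + 1.41 × 0.4347 = 2.365 + 0.6130 = 2.978 mg/L.

D ≈ 2.98 mg/L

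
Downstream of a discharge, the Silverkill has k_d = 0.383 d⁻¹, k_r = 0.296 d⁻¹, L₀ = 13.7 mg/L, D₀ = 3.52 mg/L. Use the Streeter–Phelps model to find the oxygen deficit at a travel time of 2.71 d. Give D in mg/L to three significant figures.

D ≈ 7.26 mg/L

k_d L₀/(k_r−k_d) = 0.383×13.7/(0.296−0.383) = 5.247/-0.08700 = -60.31 mg/L.
e^(−k_d t) = e^(−0.383×2.710) = 0.3542; e^(−k_r t) = e^(−0.296×2.710) = 0.4484.
D = -60.31 × (0.3542 − 0.4484) + 3.52 × 0.4484 = 5.680 + 1.578 = 7.258 mg/L.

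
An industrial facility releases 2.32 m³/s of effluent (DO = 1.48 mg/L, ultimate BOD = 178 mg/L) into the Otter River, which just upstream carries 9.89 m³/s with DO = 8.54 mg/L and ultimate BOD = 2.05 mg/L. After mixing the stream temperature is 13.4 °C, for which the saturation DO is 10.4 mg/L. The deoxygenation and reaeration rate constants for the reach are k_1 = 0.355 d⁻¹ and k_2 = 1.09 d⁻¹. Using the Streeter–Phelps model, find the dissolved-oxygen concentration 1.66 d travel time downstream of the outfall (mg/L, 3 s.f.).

Mixed DO = (9.89×8.54 + 2.32×1.48)/(9.89+2.32) = 87.89/12.21 = 7.199 mg/L.
Mixed L₀ = (9.89×2.05 + 2.32×178)/(12.21) = 433.2/12.21 = 35.48 mg/L.
Initial deficit D₀ = C_s − DO₀ = 10.4 − 7.199 = 3.201 mg/L.
D(1.66) = [0.355×35.48/(1.09−0.355)](e^(−0.355×1.66) − e^(−1.09×1.66)) + 3.201 e^(−1.09×1.66)
= 17.14 × (0.5547 − 0.1638) + 3.201 × 0.1638 = 7.224 mg/L.
DO = 10.4 − 7.224 = 3.176 mg/L.

DO ≈ 3.18 mg/L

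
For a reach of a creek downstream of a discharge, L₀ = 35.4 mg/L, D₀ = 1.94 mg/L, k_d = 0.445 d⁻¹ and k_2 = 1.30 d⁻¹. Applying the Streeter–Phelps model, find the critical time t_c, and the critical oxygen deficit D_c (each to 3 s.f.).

t_c ≈ 1.12 d; D_c ≈ 7.35 mg/L

t_c = [1/(k_2−k_d)] ln[(k_2/k_d)(1 − D₀(k_2−k_d)/(k_d L₀))]
= [1/(1.30−0.445)] ln[(1.30/0.445)(1 − 1.94×0.8550/(0.445×35.4))]
= (1/0.8550) ln[2.921 × 0.8947] = 1.170 × ln(2.614) = 1.170 × 0.9608 = 1.124 d.
D_c = (k_d/k_2) L₀ e^(−k_d t_c) = (0.445/1.30) × 35.4 × e^(−0.445×1.124) = 0.3423 × 35.4 × 0.6065 = 7.349 mg/L.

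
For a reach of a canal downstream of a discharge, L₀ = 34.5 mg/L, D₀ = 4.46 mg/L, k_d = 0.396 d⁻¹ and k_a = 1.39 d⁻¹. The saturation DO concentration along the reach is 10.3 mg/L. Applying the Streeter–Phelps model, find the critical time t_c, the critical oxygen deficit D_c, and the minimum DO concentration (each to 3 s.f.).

t_c = [1/(k_a−k_d)] ln[(k_a/k_d)(1 − D₀(k_a−k_d)/(k_d L₀))]
= [1/(1.39−0.396)] ln[(1.39/0.396)(1 − 4.46×0.9940/(0.396×34.5))]
= (1/0.9940) ln[3.510 × 0.6755] = 1.006 × ln(2.371) = 1.006 × 0.8634 = 0.8686 d.
L(t_c) = L₀ e^(−k_d t_c) = 34.5 × 0.7090 = 24.46 mg/L, and at the critical point k_a D_c = k_d L, so D_c = (0.396/1.39) × 24.46 = 6.968 mg/L.
Minimum DO = C_s − D_c = 10.3 − 6.968 = 3.332 mg/L.

t_c ≈ 0.869 d; D_c ≈ 6.97 mg/L; min DO ≈ 3.33 mg/L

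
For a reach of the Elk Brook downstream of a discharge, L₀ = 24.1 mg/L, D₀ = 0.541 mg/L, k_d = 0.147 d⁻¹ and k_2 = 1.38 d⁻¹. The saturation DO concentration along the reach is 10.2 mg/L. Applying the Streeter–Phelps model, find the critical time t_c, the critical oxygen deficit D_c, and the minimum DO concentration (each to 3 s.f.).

At the critical point dD/dt = 0, so k_d L₀ e^(−k_d t) = k_2 D. Substituting D(t) from the Streeter–Phelps equation and solving for t gives
t_c = ln[(k_2/k_d)(1 − D₀(k_2−k_d)/(k_d L₀))] / (k_2−k_d).
Here k_2−k_d = 1.233 d⁻¹ and 1 − D₀(k_2−k_d)/(k_d L₀) = 1 − 0.541×1.233/(0.147×24.1) = 0.8117, so
t_c = ln(9.388 × 0.8117) / 1.233 = 2.031 / 1.233 = 1.647 d.
L(t_c) = L₀ e^(−k_d t_c) = 24.1 × 0.7850 = 18.92 mg/L, and at the critical point k_2 D_c = k_d L, so D_c = (0.147/1.38) × 18.92 = 2.015 mg/L.
Minimum DO = C_s − D_c = 10.2 − 2.015 = 8.185 mg/L.

t_c ≈ 1.65 d; D_c ≈ 2.02 mg/L; min DO ≈ 8.18 mg/L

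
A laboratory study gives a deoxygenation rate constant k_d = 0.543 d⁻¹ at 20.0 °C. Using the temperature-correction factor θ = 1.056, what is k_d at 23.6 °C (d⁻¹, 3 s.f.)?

k_d(T₂) = k_d(T₁) · θ^(T₂−T₁) = 0.543 × 1.056^(23.6−20.0)
= 0.543 × 1.056^3.60 = 0.543 × 1.217 = 0.6607 d⁻¹.

k_d ≈ 0.661 d⁻¹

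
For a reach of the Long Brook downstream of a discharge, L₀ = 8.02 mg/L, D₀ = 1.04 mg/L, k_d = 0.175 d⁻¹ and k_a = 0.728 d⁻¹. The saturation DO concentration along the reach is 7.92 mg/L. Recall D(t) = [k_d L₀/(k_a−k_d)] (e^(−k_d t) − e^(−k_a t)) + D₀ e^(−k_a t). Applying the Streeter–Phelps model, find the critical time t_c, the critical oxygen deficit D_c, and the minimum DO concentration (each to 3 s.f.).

With k_a/k_d = 4.160 and 1 − D₀(k_a−k_d)/(k_d L₀) = 0.5902,
t_c = ln(4.160 × 0.5902) / (0.728 − 0.175) = ln(2.455) / 0.5530 = 0.8983/0.5530 = 1.624 d.
L(t_c) = L₀ e^(−k_d t_c) = 8.02 × 0.7526 = 6.036 mg/L, and at the critical point k_a D_c = k_d L, so D_c = (0.175/0.728) × 6.036 = 1.451 mg/L.
Minimum DO = C_s − D_c = 7.92 − 1.451 = 6.469 mg/L.

t_c ≈ 1.62 d; D_c ≈ 1.45 mg/L; min DO ≈ 6.47 mg/L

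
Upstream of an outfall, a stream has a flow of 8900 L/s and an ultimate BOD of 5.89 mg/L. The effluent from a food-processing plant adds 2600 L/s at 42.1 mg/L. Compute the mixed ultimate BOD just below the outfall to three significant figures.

Flow-weighted mixing: C = (Q_r C_r + Q_w C_w)/(Q_r + Q_w)
= (8900×5.89 + 2600×42.1)/(8900 + 2600) = 161900/11500 = 14.08 mg/L.

14.1 mg/L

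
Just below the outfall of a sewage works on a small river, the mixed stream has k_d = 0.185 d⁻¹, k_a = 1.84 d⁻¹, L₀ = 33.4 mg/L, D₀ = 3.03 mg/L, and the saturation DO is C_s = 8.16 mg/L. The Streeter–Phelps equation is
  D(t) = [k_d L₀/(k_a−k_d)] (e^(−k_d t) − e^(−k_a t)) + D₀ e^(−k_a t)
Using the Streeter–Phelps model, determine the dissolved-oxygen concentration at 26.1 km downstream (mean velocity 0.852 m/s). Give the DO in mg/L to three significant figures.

Travel time t = x/v = 26.1 km / (0.852 m/s) = 26100 m / 0.852 m/s = 30630 s = 0.3546 d.
k_d L₀/(k_a−k_d) = 0.185×33.4/(1.84−0.185) = 6.179/1.655 = 3.734 mg/L.
e^(−k_d t) = e^(−0.185×0.3546) = 0.9365; e^(−k_a t) = e^(−1.84×0.3546) = 0.5208.
D = 3.734 × (0.9365 − 0.5208) + 3.03 × 0.5208 = 1.552 + 1.578 = 3.130 mg/L.
DO = C_s − D = 8.16 − 3.130 = 5.030 mg/L.

DO ≈ 5.03 mg/L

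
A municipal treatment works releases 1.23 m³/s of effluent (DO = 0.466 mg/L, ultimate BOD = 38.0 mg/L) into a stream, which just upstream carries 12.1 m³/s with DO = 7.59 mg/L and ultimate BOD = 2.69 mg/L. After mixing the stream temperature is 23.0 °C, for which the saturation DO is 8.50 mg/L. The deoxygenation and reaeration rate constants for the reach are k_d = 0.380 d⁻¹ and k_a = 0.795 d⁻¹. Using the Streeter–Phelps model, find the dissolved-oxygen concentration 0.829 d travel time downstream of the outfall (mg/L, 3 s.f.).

Mixed DO = (12.1×7.59 + 1.23×0.466)/(12.1+1.23) = 92.41/13.33 = 6.933 mg/L.
Mixed L₀ = (12.1×2.69 + 1.23×38.0)/(13.33) = 79.29/13.33 = 5.948 mg/L.
Initial deficit D₀ = C_s − DO₀ = 8.50 − 6.933 = 1.567 mg/L.
D(0.829) = [0.380×5.948/(0.795−0.380)](e^(−0.380×0.829) − e^(−0.795×0.829)) + 1.567 e^(−0.795×0.829)
= 5.447 × (0.7298 − 0.5173) + 1.567 × 0.5173 = 1.968 mg/L.
DO = 8.50 − 1.968 = 6.532 mg/L.

DO ≈ 6.53 mg/L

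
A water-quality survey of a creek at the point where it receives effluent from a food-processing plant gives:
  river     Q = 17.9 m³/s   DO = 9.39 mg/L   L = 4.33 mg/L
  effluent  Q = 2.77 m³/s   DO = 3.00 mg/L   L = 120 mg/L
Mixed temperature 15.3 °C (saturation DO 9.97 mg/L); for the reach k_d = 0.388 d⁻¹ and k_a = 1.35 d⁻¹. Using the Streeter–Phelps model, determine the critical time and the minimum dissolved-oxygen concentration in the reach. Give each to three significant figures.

t_c ≈ 1.09 d; minimum DO ≈ 6.24 mg/L

Mixed DO = (17.9×9.39 + 2.77×3.00)/(17.9+2.77) = 176.4/20.67 = 8.534 mg/L.
Mixed L₀ = (17.9×4.33 + 2.77×120)/(20.67) = 409.9/20.67 = 19.83 mg/L.
Initial deficit D₀ = C_s − DO₀ = 9.97 − 8.534 = 1.436 mg/L.
t_c = (1/0.9620) ln[(1.35/0.388)(1 − 1.436×0.9620/(0.388×19.83))] = 1.040 × ln(2.855) = 1.090 d.
D_c = (0.388/1.35) × 19.83 × e^(−0.388×1.090) = 0.2874 × 19.83 × 0.6550 = 3.733 mg/L.
Minimum DO = 9.97 − 3.733 = 6.237 mg/L.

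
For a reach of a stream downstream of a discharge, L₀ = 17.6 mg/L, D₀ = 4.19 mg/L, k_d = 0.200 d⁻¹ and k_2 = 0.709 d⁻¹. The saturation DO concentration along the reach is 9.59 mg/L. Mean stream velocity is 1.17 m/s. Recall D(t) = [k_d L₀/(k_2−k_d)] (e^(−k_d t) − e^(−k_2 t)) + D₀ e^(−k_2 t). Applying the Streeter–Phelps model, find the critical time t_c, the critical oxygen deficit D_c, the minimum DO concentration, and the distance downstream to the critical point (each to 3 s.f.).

t_c ≈ 0.657 d; D_c ≈ 4.35 mg/L; min DO ≈ 5.24 mg/L; x_c ≈ 66.4 km

t_c = [1/(k_2−k_d)] ln[(k_2/k_d)(1 − D₀(k_2−k_d)/(k_d L₀))]
= [1/(0.709−0.200)] ln[(0.709/0.200)(1 − 4.19×0.5090/(0.200×17.6))]
= (1/0.5090) ln[3.545 × 0.3941] = 1.965 × ln(1.397) = 1.965 × 0.3344 = 0.6570 d.
D_c = (k_d/k_2) L₀ e^(−k_d t_c) = (0.200/0.709) × 17.6 × e^(−0.200×0.6570) = 0.2821 × 17.6 × 0.8769 = 4.353 mg/L.
Minimum DO = C_s − D_c = 9.59 − 4.353 = 5.237 mg/L.
x_c = v t_c = 1.17 m/s × 0.6570 d × 86400 s/d = 66420 m ≈ 66.4 km.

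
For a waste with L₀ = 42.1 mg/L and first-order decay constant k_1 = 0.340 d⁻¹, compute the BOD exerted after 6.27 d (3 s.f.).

y_t = L₀(1 − e^(−k_1 t)) = 42.1 × (1 − e^(−0.340×6.27))
= 42.1 × (1 − 0.1186) = 42.1 × 0.8814 = 37.11 mg/L.

y ≈ 37.1 mg/L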